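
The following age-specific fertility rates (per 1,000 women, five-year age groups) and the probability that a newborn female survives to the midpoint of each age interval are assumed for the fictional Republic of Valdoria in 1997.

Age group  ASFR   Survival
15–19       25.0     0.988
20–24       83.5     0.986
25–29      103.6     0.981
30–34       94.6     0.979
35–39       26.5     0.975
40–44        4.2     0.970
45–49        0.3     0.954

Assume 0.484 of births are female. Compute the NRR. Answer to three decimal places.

Proportion female at birth = 0.484.
Each age group contributes 5 × ASFR × survival:
  15–19: 5 × 25.0/1000 × 0.988 = 0.12350
  20–24: 5 × 83.5/1000 × 0.986 = 0.41166
  25–29: 5 × 103.6/1000 × 0.981 = 0.50816
  30–34: 5 × 94.6/1000 × 0.979 = 0.46307
  35–39: 5 × 26.5/1000 × 0.975 = 0.12919
  40–44: 5 × 4.2/1000 × 0.970 = 0.02037
  45–49: 5 × 0.3/1000 × 0.954 = 0.00143
Sum = 1.65738
NRR = 0.484 × 1.65738 = 0.80217

0.802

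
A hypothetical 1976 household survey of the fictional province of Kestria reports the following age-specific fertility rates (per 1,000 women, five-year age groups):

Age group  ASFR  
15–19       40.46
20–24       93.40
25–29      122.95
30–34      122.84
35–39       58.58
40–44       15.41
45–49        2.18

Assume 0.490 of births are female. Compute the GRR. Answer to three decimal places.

Proportion female at birth = 0.490.
Sum of ASFRs = 40.46 + 93.40 + 122.95 + 122.84 + 58.58 + 15.41 + 2.18 = 455.82
TFR = 5 × 455.82 / 1000 = 2.2791
GRR = 0.490 × 2.2791 = 1.11676

1.117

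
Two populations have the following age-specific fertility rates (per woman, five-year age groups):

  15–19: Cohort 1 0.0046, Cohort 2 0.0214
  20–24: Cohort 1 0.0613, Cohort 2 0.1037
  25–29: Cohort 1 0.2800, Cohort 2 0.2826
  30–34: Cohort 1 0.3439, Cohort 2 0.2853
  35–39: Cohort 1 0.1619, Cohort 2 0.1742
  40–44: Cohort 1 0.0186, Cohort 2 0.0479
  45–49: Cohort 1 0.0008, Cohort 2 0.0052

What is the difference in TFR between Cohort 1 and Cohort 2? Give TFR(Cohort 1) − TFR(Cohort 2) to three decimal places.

-0.246

Cohort 1:
  Sum of ASFRs = 0.0046 + 0.0613 + 0.2800 + 0.3439 + 0.1619 + 0.0186 + 0.0008 = 0.8711
  TFR = 5 × 0.8711 = 4.3555
Cohort 2:
  Sum of ASFRs = 0.0214 + 0.1037 + 0.2826 + 0.2853 + 0.1742 + 0.0479 + 0.0052 = 0.9203
  TFR = 5 × 0.9203 = 4.6015
Difference = 4.3555 − 4.6015 = -0.246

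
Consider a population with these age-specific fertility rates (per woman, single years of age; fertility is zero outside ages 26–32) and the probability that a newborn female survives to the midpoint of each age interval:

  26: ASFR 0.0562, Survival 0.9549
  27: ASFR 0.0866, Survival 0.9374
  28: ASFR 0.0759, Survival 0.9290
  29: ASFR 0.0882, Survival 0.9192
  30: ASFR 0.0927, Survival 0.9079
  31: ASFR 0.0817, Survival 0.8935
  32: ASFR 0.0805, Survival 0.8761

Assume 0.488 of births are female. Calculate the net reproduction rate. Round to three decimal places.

0.251

Proportion female at birth = 0.488.
Each age group contributes 1 × ASFR × survival:
  26: 1 × 0.0562 × 0.9549 = 0.05367
  27: 1 × 0.0866 × 0.9374 = 0.08118
  28: 1 × 0.0759 × 0.9290 = 0.07051
  29: 1 × 0.0882 × 0.9192 = 0.08107
  30: 1 × 0.0927 × 0.9079 = 0.08416
  31: 1 × 0.0817 × 0.8935 = 0.07300
  32: 1 × 0.0805 × 0.8761 = 0.07053
Sum = 0.51412
NRR = 0.488 × 0.51412 = 0.25089
NRR < 1, so the cohort does not fully replace itself.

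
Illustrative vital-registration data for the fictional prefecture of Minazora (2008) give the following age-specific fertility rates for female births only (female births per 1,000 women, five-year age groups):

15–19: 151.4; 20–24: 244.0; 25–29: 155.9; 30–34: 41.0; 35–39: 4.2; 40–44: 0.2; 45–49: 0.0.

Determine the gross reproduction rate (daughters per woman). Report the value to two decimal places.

2.98

Sum of female ASFRs = 151.4 + 244.0 + 155.9 + 41.0 + 4.2 + 0.2 + 0.0 = 596.7
GRR = 5 × 596.7 / 1000 = 2.9835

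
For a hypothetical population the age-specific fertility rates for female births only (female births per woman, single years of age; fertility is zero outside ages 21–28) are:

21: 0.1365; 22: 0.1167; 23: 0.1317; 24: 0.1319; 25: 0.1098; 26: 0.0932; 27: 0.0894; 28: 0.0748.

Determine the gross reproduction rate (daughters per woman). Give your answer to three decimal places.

0.884

Sum of female ASFRs = 0.1365 + 0.1167 + 0.1317 + 0.1319 + 0.1098 + 0.0932 + 0.0894 + 0.0748 = 0.8840
GRR = 0.884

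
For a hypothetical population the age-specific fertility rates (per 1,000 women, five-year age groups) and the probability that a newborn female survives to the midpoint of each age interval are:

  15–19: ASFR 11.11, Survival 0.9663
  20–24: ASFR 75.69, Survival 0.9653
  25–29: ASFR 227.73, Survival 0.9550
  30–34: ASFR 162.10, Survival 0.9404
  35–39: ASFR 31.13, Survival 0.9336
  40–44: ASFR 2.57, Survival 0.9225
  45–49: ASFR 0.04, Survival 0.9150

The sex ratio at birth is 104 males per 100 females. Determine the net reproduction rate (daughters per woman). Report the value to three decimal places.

Proportion female at birth = 100 / (100 + 104) = 0.49020.
Per-age-group product (5 × ASFR × survival probability):
  15–19: 5 × 11.11/1000 × 0.9663 = 0.05368
  20–24: 5 × 75.69/1000 × 0.9653 = 0.36532
  25–29: 5 × 227.73/1000 × 0.9550 = 1.08741
  30–34: 5 × 162.10/1000 × 0.9404 = 0.76219
  35–39: 5 × 31.13/1000 × 0.9336 = 0.14531
  40–44: 5 × 2.57/1000 × 0.9225 = 0.01185
  45–49: 5 × 0.04/1000 × 0.9150 = 0.00018
Sum = 2.42594
NRR = 0.49020 × 2.42594 = 1.18920
NRR > 1, so each generation more than replaces itself.

1.189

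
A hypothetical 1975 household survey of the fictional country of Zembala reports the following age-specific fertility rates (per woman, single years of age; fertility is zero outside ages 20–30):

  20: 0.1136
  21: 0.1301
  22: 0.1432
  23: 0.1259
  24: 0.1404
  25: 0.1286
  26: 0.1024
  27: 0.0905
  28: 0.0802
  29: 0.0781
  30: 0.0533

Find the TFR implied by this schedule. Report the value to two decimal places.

1.19

Sum of ASFRs = 0.1136 + 0.1301 + 0.1432 + 0.1259 + 0.1404 + 0.1286 + 0.1024 + 0.0905 + 0.0802 + 0.0781 + 0.0533 = 1.1863
TFR = 1.1863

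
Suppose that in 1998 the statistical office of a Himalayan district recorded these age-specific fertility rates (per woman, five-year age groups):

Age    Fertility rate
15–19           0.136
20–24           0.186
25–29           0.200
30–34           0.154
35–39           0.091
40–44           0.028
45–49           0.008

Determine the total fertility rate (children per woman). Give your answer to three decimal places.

Sum of ASFRs = 0.136 + 0.186 + 0.200 + 0.154 + 0.091 + 0.028 + 0.008 = 0.803
TFR = 5 × 0.803 = 4.015

4.015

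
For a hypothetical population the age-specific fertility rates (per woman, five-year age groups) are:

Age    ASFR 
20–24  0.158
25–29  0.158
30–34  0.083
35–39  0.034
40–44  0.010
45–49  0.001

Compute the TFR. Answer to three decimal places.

2.220

Sum of ASFRs = 0.158 + 0.158 + 0.083 + 0.034 + 0.010 + 0.001 = 0.444
TFR = 5 × 0.444 = 2.22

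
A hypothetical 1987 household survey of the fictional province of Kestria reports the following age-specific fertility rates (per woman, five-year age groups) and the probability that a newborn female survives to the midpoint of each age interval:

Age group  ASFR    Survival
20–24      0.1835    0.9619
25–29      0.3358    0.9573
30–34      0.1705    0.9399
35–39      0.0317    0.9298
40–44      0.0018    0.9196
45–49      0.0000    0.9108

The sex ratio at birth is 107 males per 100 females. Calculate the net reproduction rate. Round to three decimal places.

Proportion female at birth = 100 / (100 + 107) = 0.48309.
Weighting each age-specific rate by interval width and survival:
  20–24: 5 × 0.1835 × 0.9619 = 0.88254
  25–29: 5 × 0.3358 × 0.9573 = 1.60731
  30–34: 5 × 0.1705 × 0.9399 = 0.80126
  35–39: 5 × 0.0317 × 0.9298 = 0.14737
  40–44: 5 × 0.0018 × 0.9196 = 0.00828
  45–49: 5 × 0.0000 × 0.9108 = 0.00000
Sum = 3.44676
NRR = 0.48309 × 3.44676 = 1.66510

1.665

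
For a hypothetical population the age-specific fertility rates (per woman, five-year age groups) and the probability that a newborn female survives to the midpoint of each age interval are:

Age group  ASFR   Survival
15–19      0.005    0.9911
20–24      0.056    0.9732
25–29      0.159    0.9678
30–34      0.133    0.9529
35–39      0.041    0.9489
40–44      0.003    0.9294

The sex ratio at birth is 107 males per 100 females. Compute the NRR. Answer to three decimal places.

Proportion female at birth = 100 / (100 + 107) = 0.48309.
Weighting each age-specific rate by interval width and survival:
  15–19: 5 × 0.005 × 0.9911 = 0.02478
  20–24: 5 × 0.056 × 0.9732 = 0.27250
  25–29: 5 × 0.159 × 0.9678 = 0.76940
  30–34: 5 × 0.133 × 0.9529 = 0.63368
  35–39: 5 × 0.041 × 0.9489 = 0.19452
  40–44: 5 × 0.003 × 0.9294 = 0.01394
Sum = 1.90882
NRR = 0.48309 × 1.90882 = 0.92213

0.922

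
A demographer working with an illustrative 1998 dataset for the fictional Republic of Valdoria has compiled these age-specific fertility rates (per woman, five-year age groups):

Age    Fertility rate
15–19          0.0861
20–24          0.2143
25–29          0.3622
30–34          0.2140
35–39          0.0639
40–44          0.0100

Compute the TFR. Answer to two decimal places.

4.75

Sum of ASFRs = 0.0861 + 0.2143 + 0.3622 + 0.2140 + 0.0639 + 0.0100 = 0.9505
TFR = 5 × 0.9505 = 4.7525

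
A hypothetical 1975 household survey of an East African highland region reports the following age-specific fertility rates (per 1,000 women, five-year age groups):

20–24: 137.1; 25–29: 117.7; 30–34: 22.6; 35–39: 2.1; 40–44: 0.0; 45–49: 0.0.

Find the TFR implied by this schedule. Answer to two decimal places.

Sum of ASFRs = 137.1 + 117.7 + 22.6 + 2.1 + 0.0 + 0.0 = 279.5
TFR = 5 × 279.5 / 1000 = 1.3975

1.40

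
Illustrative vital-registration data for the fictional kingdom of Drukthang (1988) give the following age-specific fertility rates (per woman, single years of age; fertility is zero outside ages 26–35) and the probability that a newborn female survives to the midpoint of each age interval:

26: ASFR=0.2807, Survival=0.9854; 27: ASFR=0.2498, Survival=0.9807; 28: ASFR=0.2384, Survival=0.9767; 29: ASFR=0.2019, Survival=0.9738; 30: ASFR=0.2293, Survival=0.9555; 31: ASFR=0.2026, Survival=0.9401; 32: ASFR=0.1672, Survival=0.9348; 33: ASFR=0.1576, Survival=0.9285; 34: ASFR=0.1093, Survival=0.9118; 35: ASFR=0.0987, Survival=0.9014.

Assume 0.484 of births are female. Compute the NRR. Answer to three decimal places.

Proportion female at birth = 0.484.
Each age group contributes 1 × ASFR × survival:
  26: 1 × 0.2807 × 0.9854 = 0.27660
  27: 1 × 0.2498 × 0.9807 = 0.24498
  28: 1 × 0.2384 × 0.9767 = 0.23285
  29: 1 × 0.2019 × 0.9738 = 0.19661
  30: 1 × 0.2293 × 0.9555 = 0.21910
  31: 1 × 0.2026 × 0.9401 = 0.19046
  32: 1 × 0.1672 × 0.9348 = 0.15630
  33: 1 × 0.1576 × 0.9285 = 0.14633
  34: 1 × 0.1093 × 0.9118 = 0.09966
  35: 1 × 0.0987 × 0.9014 = 0.08897
Sum = 1.85186
NRR = 0.484 × 1.85186 = 0.89630
With NRR below 1 the population is below replacement fertility.

0.896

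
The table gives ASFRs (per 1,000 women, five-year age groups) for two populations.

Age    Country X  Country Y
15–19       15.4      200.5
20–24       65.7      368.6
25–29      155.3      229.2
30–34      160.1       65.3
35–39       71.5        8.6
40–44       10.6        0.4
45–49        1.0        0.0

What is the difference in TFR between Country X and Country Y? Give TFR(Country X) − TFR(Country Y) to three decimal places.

Country X:
  Sum of ASFRs = 15.4 + 65.7 + 155.3 + 160.1 + 71.5 + 10.6 + 1.0 = 479.6
  TFR = 5 × 479.6 / 1000 = 2.398
Country Y:
  Sum of ASFRs = 200.5 + 368.6 + 229.2 + 65.3 + 8.6 + 0.4 + 0.0 = 872.6
  TFR = 5 × 872.6 / 1000 = 4.363
Difference = 2.398 − 4.363 = -1.965

-1.965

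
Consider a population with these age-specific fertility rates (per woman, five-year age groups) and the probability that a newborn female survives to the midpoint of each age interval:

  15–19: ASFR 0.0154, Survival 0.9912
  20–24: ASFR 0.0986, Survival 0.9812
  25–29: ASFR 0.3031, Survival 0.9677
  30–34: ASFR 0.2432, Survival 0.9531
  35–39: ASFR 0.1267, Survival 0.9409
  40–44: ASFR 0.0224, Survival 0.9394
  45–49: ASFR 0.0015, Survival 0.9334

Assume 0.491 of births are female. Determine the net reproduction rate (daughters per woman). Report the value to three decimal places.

Proportion female at birth = 0.491.
Weighting each age-specific rate by interval width and survival:
  15–19: 5 × 0.0154 × 0.9912 = 0.07632
  20–24: 5 × 0.0986 × 0.9812 = 0.48373
  25–29: 5 × 0.3031 × 0.9677 = 1.46655
  30–34: 5 × 0.2432 × 0.9531 = 1.15897
  35–39: 5 × 0.1267 × 0.9409 = 0.59606
  40–44: 5 × 0.0224 × 0.9394 = 0.10521
  45–49: 5 × 0.0015 × 0.9334 = 0.00700
Sum = 3.89384
NRR = 0.491 × 3.89384 = 1.91188

1.912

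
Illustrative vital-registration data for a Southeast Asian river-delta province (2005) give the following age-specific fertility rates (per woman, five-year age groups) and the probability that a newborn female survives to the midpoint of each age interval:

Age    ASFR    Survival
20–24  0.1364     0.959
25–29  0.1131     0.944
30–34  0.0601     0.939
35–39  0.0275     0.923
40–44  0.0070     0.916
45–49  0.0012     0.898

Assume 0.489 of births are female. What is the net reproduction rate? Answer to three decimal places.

0.799

Proportion female at birth = 0.489.
Weighting each age-specific rate by interval width and survival:
  20–24: 5 × 0.1364 × 0.959 = 0.65404
  25–29: 5 × 0.1131 × 0.944 = 0.53383
  30–34: 5 × 0.0601 × 0.939 = 0.28217
  35–39: 5 × 0.0275 × 0.923 = 0.12691
  40–44: 5 × 0.0070 × 0.916 = 0.03206
  45–49: 5 × 0.0012 × 0.898 = 0.00539
Sum = 1.63440
NRR = 0.489 × 1.63440 = 0.79922
NRR < 1, so the cohort does not fully replace itself.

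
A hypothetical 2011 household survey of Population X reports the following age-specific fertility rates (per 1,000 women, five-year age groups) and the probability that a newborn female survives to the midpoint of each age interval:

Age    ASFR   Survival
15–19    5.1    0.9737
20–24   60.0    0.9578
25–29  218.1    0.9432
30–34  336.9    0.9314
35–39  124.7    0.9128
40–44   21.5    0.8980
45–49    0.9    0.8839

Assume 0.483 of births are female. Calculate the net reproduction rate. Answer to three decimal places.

Proportion female at birth = 0.483.
Each age group contributes 5 × ASFR × survival:
  15–19: 5 × 5.1/1000 × 0.9737 = 0.02483
  20–24: 5 × 60.0/1000 × 0.9578 = 0.28734
  25–29: 5 × 218.1/1000 × 0.9432 = 1.02856
  30–34: 5 × 336.9/1000 × 0.9314 = 1.56894
  35–39: 5 × 124.7/1000 × 0.9128 = 0.56913
  40–44: 5 × 21.5/1000 × 0.8980 = 0.09654
  45–49: 5 × 0.9/1000 × 0.8839 = 0.00398
Sum = 3.57932
NRR = 0.483 × 3.57932 = 1.72881
An NRR exceeding 1 indicates intrinsic growth under these rates.

1.729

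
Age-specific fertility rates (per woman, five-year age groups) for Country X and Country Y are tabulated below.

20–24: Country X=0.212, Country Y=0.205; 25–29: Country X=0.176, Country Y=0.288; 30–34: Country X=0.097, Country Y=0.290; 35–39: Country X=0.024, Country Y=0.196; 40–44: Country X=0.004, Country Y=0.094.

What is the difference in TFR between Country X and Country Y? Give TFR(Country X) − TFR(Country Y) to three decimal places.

Country X:
  Sum of ASFRs = 0.212 + 0.176 + 0.097 + 0.024 + 0.004 = 0.513
  TFR = 5 × 0.513 = 2.565
Country Y:
  Sum of ASFRs = 0.205 + 0.288 + 0.290 + 0.196 + 0.094 = 1.073
  TFR = 5 × 1.073 = 5.365
Difference = 2.565 − 5.365 = -2.8

-2.800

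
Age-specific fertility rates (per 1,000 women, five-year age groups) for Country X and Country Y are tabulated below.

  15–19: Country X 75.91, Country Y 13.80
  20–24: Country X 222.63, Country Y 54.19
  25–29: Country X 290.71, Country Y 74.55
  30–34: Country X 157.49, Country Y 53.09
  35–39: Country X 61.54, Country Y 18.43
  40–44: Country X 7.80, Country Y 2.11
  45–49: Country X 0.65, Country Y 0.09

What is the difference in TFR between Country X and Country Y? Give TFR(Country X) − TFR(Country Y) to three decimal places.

Country X:
  Sum of ASFRs = 75.91 + 222.63 + 290.71 + 157.49 + 61.54 + 7.80 + 0.65 = 816.73
  TFR = 5 × 816.73 / 1000 = 4.08365
Country Y:
  Sum of ASFRs = 13.80 + 54.19 + 74.55 + 53.09 + 18.43 + 2.11 + 0.09 = 216.26
  TFR = 5 × 216.26 / 1000 = 1.0813
Difference = 4.08365 − 1.0813 = 3.00235

3.002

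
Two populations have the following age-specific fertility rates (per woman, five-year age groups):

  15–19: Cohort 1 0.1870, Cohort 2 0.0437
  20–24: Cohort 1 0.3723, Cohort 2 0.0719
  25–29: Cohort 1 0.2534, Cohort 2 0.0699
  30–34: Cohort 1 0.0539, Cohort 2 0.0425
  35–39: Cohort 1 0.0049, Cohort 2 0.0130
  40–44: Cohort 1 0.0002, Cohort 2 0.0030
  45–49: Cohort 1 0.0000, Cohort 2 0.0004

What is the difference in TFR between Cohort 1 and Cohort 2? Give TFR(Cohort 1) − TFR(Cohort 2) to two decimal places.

3.14

Cohort 1:
  Sum of ASFRs = 0.1870 + 0.3723 + 0.2534 + 0.0539 + 0.0049 + 0.0002 + 0.0000 = 0.8717
  TFR = 5 × 0.8717 = 4.3585
Cohort 2:
  Sum of ASFRs = 0.0437 + 0.0719 + 0.0699 + 0.0425 + 0.0130 + 0.0030 + 0.0004 = 0.2444
  TFR = 5 × 0.2444 = 1.222
Difference = 4.3585 − 1.222 = 3.1365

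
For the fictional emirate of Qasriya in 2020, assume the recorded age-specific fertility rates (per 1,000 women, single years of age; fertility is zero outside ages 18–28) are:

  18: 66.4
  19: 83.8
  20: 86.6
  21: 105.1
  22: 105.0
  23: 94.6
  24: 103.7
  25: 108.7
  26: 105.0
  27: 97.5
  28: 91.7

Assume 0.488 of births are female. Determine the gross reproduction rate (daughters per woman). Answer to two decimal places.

Proportion female at birth = 0.488.
Sum of ASFRs = 66.4 + 83.8 + 86.6 + 105.1 + 105.0 + 94.6 + 103.7 + 108.7 + 105.0 + 97.5 + 91.7 = 1048.1
TFR = 1048.1 / 1000 = 1.0481
GRR = 0.488 × 1.0481 = 0.51147

0.51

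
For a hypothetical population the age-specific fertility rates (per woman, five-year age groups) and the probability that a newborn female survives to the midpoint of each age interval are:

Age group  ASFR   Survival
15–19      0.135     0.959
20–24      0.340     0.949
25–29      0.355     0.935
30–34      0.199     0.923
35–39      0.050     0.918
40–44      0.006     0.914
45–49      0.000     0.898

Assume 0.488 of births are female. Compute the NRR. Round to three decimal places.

2.487

Proportion female at birth = 0.488.
Per-age-group product (5 × ASFR × survival probability):
  15–19: 5 × 0.135 × 0.959 = 0.64733
  20–24: 5 × 0.340 × 0.949 = 1.61330
  25–29: 5 × 0.355 × 0.935 = 1.65963
  30–34: 5 × 0.199 × 0.923 = 0.91839
  35–39: 5 × 0.050 × 0.918 = 0.22950
  40–44: 5 × 0.006 × 0.914 = 0.02742
  45–49: 5 × 0.000 × 0.898 = 0.00000
Sum = 5.09557
NRR = 0.488 × 5.09557 = 2.48664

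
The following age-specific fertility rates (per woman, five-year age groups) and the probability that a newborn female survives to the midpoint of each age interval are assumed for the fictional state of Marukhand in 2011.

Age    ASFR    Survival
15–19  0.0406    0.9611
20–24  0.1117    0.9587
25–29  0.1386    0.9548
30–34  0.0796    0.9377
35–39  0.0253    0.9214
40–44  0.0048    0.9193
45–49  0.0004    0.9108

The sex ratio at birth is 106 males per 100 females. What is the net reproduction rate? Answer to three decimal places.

Proportion female at birth = 100 / (100 + 106) = 0.48544.
Per-age-group product (5 × ASFR × survival probability):
  15–19: 5 × 0.0406 × 0.9611 = 0.19510
  20–24: 5 × 0.1117 × 0.9587 = 0.53543
  25–29: 5 × 0.1386 × 0.9548 = 0.66168
  30–34: 5 × 0.0796 × 0.9377 = 0.37320
  35–39: 5 × 0.0253 × 0.9214 = 0.11656
  40–44: 5 × 0.0048 × 0.9193 = 0.02206
  45–49: 5 × 0.0004 × 0.9108 = 0.00182
Sum = 1.90585
NRR = 0.48544 × 1.90585 = 0.92518
With NRR below 1 the population is below replacement fertility.

0.925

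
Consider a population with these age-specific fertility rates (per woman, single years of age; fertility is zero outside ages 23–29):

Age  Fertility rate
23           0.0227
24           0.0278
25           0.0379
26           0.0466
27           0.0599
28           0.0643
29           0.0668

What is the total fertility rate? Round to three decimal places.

0.326

Sum of ASFRs = 0.0227 + 0.0278 + 0.0379 + 0.0466 + 0.0599 + 0.0643 + 0.0668 = 0.3260
TFR = 0.326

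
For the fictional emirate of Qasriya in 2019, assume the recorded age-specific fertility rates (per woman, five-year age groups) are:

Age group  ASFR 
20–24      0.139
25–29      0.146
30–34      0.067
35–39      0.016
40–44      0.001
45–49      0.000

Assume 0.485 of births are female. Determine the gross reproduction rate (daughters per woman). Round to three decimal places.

0.895

Proportion female at birth = 0.485.
Sum of ASFRs = 0.139 + 0.146 + 0.067 + 0.016 + 0.001 + 0.000 = 0.369
TFR = 5 × 0.369 = 1.845
GRR = 0.485 × 1.845 = 0.89483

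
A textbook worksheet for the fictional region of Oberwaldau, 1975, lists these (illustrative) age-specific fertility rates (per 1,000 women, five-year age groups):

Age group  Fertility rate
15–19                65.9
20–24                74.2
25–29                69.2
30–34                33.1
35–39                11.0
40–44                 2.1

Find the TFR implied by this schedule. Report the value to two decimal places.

1.28

Sum of ASFRs = 65.9 + 74.2 + 69.2 + 33.1 + 11.0 + 2.1 = 255.5
TFR = 5 × 255.5 / 1000 = 1.2775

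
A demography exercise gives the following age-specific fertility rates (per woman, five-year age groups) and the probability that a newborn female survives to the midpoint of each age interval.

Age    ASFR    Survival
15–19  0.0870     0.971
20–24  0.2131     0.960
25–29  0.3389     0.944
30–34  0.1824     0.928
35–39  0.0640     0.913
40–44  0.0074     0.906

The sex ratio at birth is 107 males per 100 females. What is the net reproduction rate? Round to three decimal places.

Proportion female at birth = 100 / (100 + 107) = 0.48309.
Per-age-group product (5 × ASFR × survival probability):
  15–19: 5 × 0.0870 × 0.971 = 0.42239
  20–24: 5 × 0.2131 × 0.960 = 1.02288
  25–29: 5 × 0.3389 × 0.944 = 1.59961
  30–34: 5 × 0.1824 × 0.928 = 0.84634
  35–39: 5 × 0.0640 × 0.913 = 0.29216
  40–44: 5 × 0.0074 × 0.906 = 0.03352
Sum = 4.21690
NRR = 0.48309 × 4.21690 = 2.03714

2.037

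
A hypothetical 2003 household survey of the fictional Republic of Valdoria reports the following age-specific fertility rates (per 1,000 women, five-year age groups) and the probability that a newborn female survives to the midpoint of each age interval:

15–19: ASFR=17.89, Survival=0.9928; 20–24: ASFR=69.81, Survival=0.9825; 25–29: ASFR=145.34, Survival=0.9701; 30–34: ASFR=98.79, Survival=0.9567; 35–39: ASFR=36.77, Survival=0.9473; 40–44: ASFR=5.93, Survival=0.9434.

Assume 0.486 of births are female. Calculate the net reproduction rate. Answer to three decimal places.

Proportion female at birth = 0.486.
Weighting each age-specific rate by interval width and survival:
  15–19: 5 × 17.89/1000 × 0.9928 = 0.08881
  20–24: 5 × 69.81/1000 × 0.9825 = 0.34294
  25–29: 5 × 145.34/1000 × 0.9701 = 0.70497
  30–34: 5 × 98.79/1000 × 0.9567 = 0.47256
  35–39: 5 × 36.77/1000 × 0.9473 = 0.17416
  40–44: 5 × 5.93/1000 × 0.9434 = 0.02797
Sum = 1.81141
NRR = 0.486 × 1.81141 = 0.88035

0.880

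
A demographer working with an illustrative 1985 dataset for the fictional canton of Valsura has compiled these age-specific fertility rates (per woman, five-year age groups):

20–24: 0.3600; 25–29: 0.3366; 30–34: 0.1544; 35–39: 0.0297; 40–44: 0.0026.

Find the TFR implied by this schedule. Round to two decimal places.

4.42

Sum of ASFRs = 0.3600 + 0.3366 + 0.1544 + 0.0297 + 0.0026 = 0.8833
TFR = 5 × 0.8833 = 4.4165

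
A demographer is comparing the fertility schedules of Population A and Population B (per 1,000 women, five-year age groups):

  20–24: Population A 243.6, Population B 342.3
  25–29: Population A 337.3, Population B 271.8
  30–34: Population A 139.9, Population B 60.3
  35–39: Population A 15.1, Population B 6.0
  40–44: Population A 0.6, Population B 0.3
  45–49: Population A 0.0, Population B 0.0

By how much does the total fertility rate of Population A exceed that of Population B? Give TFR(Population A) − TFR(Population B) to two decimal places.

0.28

Population A:
  Sum of ASFRs = 243.6 + 337.3 + 139.9 + 15.1 + 0.6 + 0.0 = 736.5
  TFR = 5 × 736.5 / 1000 = 3.6825
Population B:
  Sum of ASFRs = 342.3 + 271.8 + 60.3 + 6.0 + 0.3 + 0.0 = 680.7
  TFR = 5 × 680.7 / 1000 = 3.4035
Difference = 3.6825 − 3.4035 = 0.279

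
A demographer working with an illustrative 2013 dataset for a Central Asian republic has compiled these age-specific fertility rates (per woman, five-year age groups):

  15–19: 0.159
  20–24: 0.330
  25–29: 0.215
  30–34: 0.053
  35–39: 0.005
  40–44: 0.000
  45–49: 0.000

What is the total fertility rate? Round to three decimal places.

Sum of ASFRs = 0.159 + 0.330 + 0.215 + 0.053 + 0.005 + 0.000 + 0.000 = 0.762
TFR = 5 × 0.762 = 3.81

3.810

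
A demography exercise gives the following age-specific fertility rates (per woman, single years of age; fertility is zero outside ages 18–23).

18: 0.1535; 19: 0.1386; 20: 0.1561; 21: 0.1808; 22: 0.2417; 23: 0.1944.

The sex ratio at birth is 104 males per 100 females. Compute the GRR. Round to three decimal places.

0.522

Proportion female at birth = 100 / (100 + 104) = 0.49020.
Sum of ASFRs = 0.1535 + 0.1386 + 0.1561 + 0.1808 + 0.2417 + 0.1944 = 1.0651
TFR = 1.0651
GRR = 0.49020 × 1.0651 = 0.52211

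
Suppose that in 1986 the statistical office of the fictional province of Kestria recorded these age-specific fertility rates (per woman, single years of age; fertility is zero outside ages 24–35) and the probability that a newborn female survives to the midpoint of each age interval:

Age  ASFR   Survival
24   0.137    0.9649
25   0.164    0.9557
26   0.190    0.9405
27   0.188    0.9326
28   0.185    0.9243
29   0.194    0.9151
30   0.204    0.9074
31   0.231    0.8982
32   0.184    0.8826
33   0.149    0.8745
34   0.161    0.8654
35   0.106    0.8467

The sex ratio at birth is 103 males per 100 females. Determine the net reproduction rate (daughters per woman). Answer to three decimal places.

0.939

Proportion female at birth = 100 / (100 + 103) = 0.49261.
Each age group contributes 1 × ASFR × survival:
  24: 1 × 0.137 × 0.9649 = 0.13219
  25: 1 × 0.164 × 0.9557 = 0.15673
  26: 1 × 0.190 × 0.9405 = 0.17870
  27: 1 × 0.188 × 0.9326 = 0.17533
  28: 1 × 0.185 × 0.9243 = 0.17100
  29: 1 × 0.194 × 0.9151 = 0.17753
  30: 1 × 0.204 × 0.9074 = 0.18511
  31: 1 × 0.231 × 0.8982 = 0.20748
  32: 1 × 0.184 × 0.8826 = 0.16240
  33: 1 × 0.149 × 0.8745 = 0.13030
  34: 1 × 0.161 × 0.8654 = 0.13933
  35: 1 × 0.106 × 0.8467 = 0.08975
Sum = 1.90585
NRR = 0.49261 × 1.90585 = 0.93884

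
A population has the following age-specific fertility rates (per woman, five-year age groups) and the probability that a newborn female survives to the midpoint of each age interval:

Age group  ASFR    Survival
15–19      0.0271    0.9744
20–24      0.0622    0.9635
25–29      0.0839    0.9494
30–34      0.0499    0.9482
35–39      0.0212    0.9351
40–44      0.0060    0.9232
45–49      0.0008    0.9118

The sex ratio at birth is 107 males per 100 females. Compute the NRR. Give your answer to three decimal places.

Proportion female at birth = 100 / (100 + 107) = 0.48309.
Per-age-group product (5 × ASFR × survival probability):
  15–19: 5 × 0.0271 × 0.9744 = 0.13203
  20–24: 5 × 0.0622 × 0.9635 = 0.29965
  25–29: 5 × 0.0839 × 0.9494 = 0.39827
  30–34: 5 × 0.0499 × 0.9482 = 0.23658
  35–39: 5 × 0.0212 × 0.9351 = 0.09912
  40–44: 5 × 0.0060 × 0.9232 = 0.02770
  45–49: 5 × 0.0008 × 0.9118 = 0.00365
Sum = 1.19700
NRR = 0.48309 × 1.19700 = 0.57826

0.578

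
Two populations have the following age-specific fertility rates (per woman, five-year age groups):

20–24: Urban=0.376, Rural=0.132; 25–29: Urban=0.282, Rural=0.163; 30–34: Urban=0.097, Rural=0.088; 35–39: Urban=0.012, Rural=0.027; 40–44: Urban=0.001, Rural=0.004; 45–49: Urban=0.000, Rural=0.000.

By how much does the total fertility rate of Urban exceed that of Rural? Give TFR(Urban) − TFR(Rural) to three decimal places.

1.770

Urban:
  Sum of ASFRs = 0.376 + 0.282 + 0.097 + 0.012 + 0.001 + 0.000 = 0.768
  TFR = 5 × 0.768 = 3.84
Rural:
  Sum of ASFRs = 0.132 + 0.163 + 0.088 + 0.027 + 0.004 + 0.000 = 0.414
  TFR = 5 × 0.414 = 2.07
Difference = 3.84 − 2.07 = 1.77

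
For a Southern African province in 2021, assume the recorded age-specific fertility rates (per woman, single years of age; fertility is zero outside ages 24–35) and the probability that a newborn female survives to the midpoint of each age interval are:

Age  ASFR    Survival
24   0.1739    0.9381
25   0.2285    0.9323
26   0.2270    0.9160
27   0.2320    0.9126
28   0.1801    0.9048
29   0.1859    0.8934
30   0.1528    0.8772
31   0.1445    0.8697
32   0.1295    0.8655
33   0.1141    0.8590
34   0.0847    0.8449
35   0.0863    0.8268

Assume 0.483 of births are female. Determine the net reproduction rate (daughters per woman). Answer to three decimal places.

0.839

Proportion female at birth = 0.483.
Per-age-group product (1 × ASFR × survival probability):
  24: 1 × 0.1739 × 0.9381 = 0.16314
  25: 1 × 0.2285 × 0.9323 = 0.21303
  26: 1 × 0.2270 × 0.9160 = 0.20793
  27: 1 × 0.2320 × 0.9126 = 0.21172
  28: 1 × 0.1801 × 0.9048 = 0.16295
  29: 1 × 0.1859 × 0.8934 = 0.16608
  30: 1 × 0.1528 × 0.8772 = 0.13404
  31: 1 × 0.1445 × 0.8697 = 0.12567
  32: 1 × 0.1295 × 0.8655 = 0.11208
  33: 1 × 0.1141 × 0.8590 = 0.09801
  34: 1 × 0.0847 × 0.8449 = 0.07156
  35: 1 × 0.0863 × 0.8268 = 0.07135
Sum = 1.73756
NRR = 0.483 × 1.73756 = 0.83924
An NRR under 1 implies long-run decline under these rates.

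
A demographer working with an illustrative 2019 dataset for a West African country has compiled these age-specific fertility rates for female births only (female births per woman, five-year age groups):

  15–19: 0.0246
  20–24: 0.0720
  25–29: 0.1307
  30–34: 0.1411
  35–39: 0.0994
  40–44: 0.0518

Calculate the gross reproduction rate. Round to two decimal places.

Sum of female ASFRs = 0.0246 + 0.0720 + 0.1307 + 0.1411 + 0.0994 + 0.0518 = 0.5196
GRR = 5 × 0.5196 = 2.598

2.60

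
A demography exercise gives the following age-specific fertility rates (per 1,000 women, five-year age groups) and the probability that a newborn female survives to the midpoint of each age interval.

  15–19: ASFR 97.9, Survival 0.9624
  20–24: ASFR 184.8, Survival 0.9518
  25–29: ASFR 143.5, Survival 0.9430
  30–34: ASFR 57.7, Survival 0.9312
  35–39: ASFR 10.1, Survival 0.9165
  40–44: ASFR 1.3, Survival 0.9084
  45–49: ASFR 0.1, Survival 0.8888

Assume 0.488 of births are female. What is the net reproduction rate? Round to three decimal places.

Proportion female at birth = 0.488.
Weighting each age-specific rate by interval width and survival:
  15–19: 5 × 97.9/1000 × 0.9624 = 0.47109
  20–24: 5 × 184.8/1000 × 0.9518 = 0.87946
  25–29: 5 × 143.5/1000 × 0.9430 = 0.67660
  30–34: 5 × 57.7/1000 × 0.9312 = 0.26865
  35–39: 5 × 10.1/1000 × 0.9165 = 0.04628
  40–44: 5 × 1.3/1000 × 0.9084 = 0.00590
  45–49: 5 × 0.1/1000 × 0.8888 = 0.00044
Sum = 2.34842
NRR = 0.488 × 2.34842 = 1.14603
NRR > 1, so each generation more than replaces itself.

1.146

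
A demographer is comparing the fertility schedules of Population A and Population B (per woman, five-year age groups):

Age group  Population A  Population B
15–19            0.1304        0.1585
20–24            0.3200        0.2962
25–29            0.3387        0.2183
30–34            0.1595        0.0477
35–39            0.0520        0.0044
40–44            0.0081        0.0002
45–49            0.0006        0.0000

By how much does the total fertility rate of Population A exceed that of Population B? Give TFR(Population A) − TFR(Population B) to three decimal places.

1.420

Population A:
  Sum of ASFRs = 0.1304 + 0.3200 + 0.3387 + 0.1595 + 0.0520 + 0.0081 + 0.0006 = 1.0093
  TFR = 5 × 1.0093 = 5.0465
Population B:
  Sum of ASFRs = 0.1585 + 0.2962 + 0.2183 + 0.0477 + 0.0044 + 0.0002 + 0.0000 = 0.7253
  TFR = 5 × 0.7253 = 3.6265
Difference = 5.0465 − 3.6265 = 1.42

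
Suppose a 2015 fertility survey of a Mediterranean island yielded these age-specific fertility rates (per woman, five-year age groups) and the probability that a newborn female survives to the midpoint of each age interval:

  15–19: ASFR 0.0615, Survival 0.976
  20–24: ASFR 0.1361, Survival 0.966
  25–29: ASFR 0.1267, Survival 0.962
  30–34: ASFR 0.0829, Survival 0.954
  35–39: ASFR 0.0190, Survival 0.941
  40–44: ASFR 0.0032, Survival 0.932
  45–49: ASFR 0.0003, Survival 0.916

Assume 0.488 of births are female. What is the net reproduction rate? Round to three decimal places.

Proportion female at birth = 0.488.
Survival-weighted fertility by age (5·fₓ·Sₓ):
  15–19: 5 × 0.0615 × 0.976 = 0.30012
  20–24: 5 × 0.1361 × 0.966 = 0.65736
  25–29: 5 × 0.1267 × 0.962 = 0.60943
  30–34: 5 × 0.0829 × 0.954 = 0.39543
  35–39: 5 × 0.0190 × 0.941 = 0.08940
  40–44: 5 × 0.0032 × 0.932 = 0.01491
  45–49: 5 × 0.0003 × 0.916 = 0.00137
Sum = 2.06802
NRR = 0.488 × 2.06802 = 1.00919

1.009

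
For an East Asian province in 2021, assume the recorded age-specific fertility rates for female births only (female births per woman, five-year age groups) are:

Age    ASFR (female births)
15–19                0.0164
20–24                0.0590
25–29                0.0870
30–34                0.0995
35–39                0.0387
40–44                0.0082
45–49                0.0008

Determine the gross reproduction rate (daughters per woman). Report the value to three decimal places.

Sum of female ASFRs = 0.0164 + 0.0590 + 0.0870 + 0.0995 + 0.0387 + 0.0082 + 0.0008 = 0.3096
GRR = 5 × 0.3096 = 1.548

1.548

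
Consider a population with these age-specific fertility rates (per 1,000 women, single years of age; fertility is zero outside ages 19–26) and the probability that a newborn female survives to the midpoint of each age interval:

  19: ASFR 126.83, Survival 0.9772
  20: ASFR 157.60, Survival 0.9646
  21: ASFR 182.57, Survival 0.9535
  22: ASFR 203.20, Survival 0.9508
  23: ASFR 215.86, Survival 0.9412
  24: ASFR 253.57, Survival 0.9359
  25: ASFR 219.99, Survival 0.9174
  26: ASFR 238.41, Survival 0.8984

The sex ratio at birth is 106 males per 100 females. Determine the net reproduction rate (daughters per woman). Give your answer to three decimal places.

Proportion female at birth = 100 / (100 + 106) = 0.48544.
Per-age-group product (1 × ASFR × survival probability):
  19: 1 × 126.83/1000 × 0.9772 = 0.12394
  20: 1 × 157.60/1000 × 0.9646 = 0.15202
  21: 1 × 182.57/1000 × 0.9535 = 0.17408
  22: 1 × 203.20/1000 × 0.9508 = 0.19320
  23: 1 × 215.86/1000 × 0.9412 = 0.20317
  24: 1 × 253.57/1000 × 0.9359 = 0.23732
  25: 1 × 219.99/1000 × 0.9174 = 0.20182
  26: 1 × 238.41/1000 × 0.8984 = 0.21419
Sum = 1.49974
NRR = 0.48544 × 1.49974 = 0.72803

0.728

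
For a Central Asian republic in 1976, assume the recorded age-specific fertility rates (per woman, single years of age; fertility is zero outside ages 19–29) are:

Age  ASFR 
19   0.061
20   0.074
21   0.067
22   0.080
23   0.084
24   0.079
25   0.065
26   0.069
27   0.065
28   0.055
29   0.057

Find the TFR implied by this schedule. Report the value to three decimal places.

0.756

Sum of ASFRs = 0.061 + 0.074 + 0.067 + 0.080 + 0.084 + 0.079 + 0.065 + 0.069 + 0.065 + 0.055 + 0.057 = 0.756
TFR = 0.756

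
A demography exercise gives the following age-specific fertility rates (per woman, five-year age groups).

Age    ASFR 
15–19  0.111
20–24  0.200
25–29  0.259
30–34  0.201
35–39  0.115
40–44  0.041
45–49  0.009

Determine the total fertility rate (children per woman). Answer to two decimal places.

Sum of ASFRs = 0.111 + 0.200 + 0.259 + 0.201 + 0.115 + 0.041 + 0.009 = 0.936
TFR = 5 × 0.936 = 4.68

4.68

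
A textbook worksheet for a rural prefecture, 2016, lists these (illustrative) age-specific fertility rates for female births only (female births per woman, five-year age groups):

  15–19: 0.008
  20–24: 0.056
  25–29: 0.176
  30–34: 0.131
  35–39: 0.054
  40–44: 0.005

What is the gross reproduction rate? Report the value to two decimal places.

Sum of female ASFRs = 0.008 + 0.056 + 0.176 + 0.131 + 0.054 + 0.005 = 0.430
GRR = 5 × 0.430 = 2.15

2.15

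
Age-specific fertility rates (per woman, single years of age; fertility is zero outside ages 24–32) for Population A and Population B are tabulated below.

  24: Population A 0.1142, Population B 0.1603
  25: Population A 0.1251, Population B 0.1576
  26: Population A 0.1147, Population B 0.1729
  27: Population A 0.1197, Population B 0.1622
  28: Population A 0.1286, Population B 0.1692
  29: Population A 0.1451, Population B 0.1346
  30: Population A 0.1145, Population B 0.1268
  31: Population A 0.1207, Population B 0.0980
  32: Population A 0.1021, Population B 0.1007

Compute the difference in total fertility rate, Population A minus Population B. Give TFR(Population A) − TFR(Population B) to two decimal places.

-0.20

Population A:
  Sum of ASFRs = 0.1142 + 0.1251 + 0.1147 + 0.1197 + 0.1286 + 0.1451 + 0.1145 + 0.1207 + 0.1021 = 1.0847
  TFR = 1.0847
Population B:
  Sum of ASFRs = 0.1603 + 0.1576 + 0.1729 + 0.1622 + 0.1692 + 0.1346 + 0.1268 + 0.0980 + 0.1007 = 1.2823
  TFR = 1.2823
Difference = 1.0847 − 1.2823 = -0.1976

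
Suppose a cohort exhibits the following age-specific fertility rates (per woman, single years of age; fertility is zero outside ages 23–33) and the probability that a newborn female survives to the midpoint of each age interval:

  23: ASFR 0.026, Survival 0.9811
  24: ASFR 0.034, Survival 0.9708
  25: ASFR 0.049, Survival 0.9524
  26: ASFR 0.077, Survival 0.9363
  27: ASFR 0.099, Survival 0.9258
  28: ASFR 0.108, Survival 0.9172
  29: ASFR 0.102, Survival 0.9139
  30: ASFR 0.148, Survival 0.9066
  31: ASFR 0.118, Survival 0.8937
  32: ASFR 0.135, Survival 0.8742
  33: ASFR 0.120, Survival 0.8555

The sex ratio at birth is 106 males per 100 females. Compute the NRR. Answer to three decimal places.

Proportion female at birth = 100 / (100 + 106) = 0.48544.
Survival-weighted fertility by age (1·fₓ·Sₓ):
  23: 1 × 0.026 × 0.9811 = 0.02551
  24: 1 × 0.034 × 0.9708 = 0.03301
  25: 1 × 0.049 × 0.9524 = 0.04667
  26: 1 × 0.077 × 0.9363 = 0.07210
  27: 1 × 0.099 × 0.9258 = 0.09165
  28: 1 × 0.108 × 0.9172 = 0.09906
  29: 1 × 0.102 × 0.9139 = 0.09322
  30: 1 × 0.148 × 0.9066 = 0.13418
  31: 1 × 0.118 × 0.8937 = 0.10546
  32: 1 × 0.135 × 0.8742 = 0.11802
  33: 1 × 0.120 × 0.8555 = 0.10266
Sum = 0.92154
NRR = 0.48544 × 0.92154 = 0.44735
NRR < 1, so the cohort does not fully replace itself.

0.447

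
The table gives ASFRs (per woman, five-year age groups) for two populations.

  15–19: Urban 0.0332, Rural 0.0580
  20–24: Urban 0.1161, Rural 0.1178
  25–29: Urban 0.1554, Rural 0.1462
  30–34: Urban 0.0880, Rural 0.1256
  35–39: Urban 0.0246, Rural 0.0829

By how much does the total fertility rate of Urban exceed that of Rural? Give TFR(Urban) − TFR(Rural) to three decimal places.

-0.566

Urban:
  Sum of ASFRs = 0.0332 + 0.1161 + 0.1554 + 0.0880 + 0.0246 = 0.4173
  TFR = 5 × 0.4173 = 2.0865
Rural:
  Sum of ASFRs = 0.0580 + 0.1178 + 0.1462 + 0.1256 + 0.0829 = 0.5305
  TFR = 5 × 0.5305 = 2.6525
Difference = 2.0865 − 2.6525 = -0.566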